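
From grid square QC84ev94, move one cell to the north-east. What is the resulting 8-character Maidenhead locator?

Longitude extended square 9; +1 → 10, wraps to 0, carry into subsquare.
Longitude subsquare e = 4; +1 → 5 = f.
Latitude extended square 4; +1 → 5.

QC84fv05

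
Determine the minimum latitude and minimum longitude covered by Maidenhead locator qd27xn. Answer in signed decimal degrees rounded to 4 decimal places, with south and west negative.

Field Q=16, D=3: +16·20° lon, +3·10° lat → SW at lon 140°, lat -60°.
Square 2, 7: +2·2° lon, +7·1° lat → SW at lon 144°, lat -53°.
Subsquare x=23, n=13: +23·0.0833333° lon, +13·0.0416667° lat → SW at lon 145.917°, lat -52.4583°.
latitude -52.4583, longitude 145.9167.

-52.4583, 145.9167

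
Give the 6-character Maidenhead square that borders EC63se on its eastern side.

EC63te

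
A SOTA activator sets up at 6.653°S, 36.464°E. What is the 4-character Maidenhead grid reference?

KI83

Add 180° to longitude and 90° to latitude: 216.46, 83.35.
Field: lon ⌊216.46/20⌋ = 10 → K; lat ⌊83.35/10⌋ = 8 → I.
Square: lon ⌊16.46/2⌋ = 8; lat ⌊3.35/1⌋ = 3.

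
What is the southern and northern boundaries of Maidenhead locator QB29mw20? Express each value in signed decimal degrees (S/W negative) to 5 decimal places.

-70.08333, -70.07917

Field Q=16, B=1: +16·20° lon, +1·10° lat → SW at lon 140°, lat -80°.
Square 2, 9: +2·2° lon, +9·1° lat → SW at lon 144°, lat -71°.
Subsquare m=12, w=22: +12·0.0833333° lon, +22·0.0416667° lat → SW at lon 145°, lat -70.0833°.
Extended square 2, 0: +2·0.00833333° lon, +0·0.00416667° lat → SW at lon 145.017°, lat -70.0833°.
Cell spans 0.00833333° lon × 0.00416667° lat.
south -70.08333, north -70.07917.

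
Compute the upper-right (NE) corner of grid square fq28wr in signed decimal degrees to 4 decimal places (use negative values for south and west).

78.7500, -74.0833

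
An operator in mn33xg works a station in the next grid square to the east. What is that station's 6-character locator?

MN43ag

Longitude subsquare x = 23; +1 → 24, wraps to 0 = a, carry into square.
Longitude square 3; +1 → 4.
The latitude characters are unchanged.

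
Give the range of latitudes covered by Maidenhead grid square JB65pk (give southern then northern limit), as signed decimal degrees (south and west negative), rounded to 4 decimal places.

Field J=9, B=1: +9·20° lon, +1·10° lat → SW at lon 0°, lat -80°.
Square 6, 5: +6·2° lon, +5·1° lat → SW at lon 12°, lat -75°.
Subsquare p=15, k=10: +15·0.0833333° lon, +10·0.0416667° lat → SW at lon 13.25°, lat -74.5833°.
Cell spans 0.0833333° lon × 0.0416667° lat.
south -74.5833, north -74.5417.

-74.5833, -74.5417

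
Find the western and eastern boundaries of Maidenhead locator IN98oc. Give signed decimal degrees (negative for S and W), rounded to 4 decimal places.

-0.8333, -0.7500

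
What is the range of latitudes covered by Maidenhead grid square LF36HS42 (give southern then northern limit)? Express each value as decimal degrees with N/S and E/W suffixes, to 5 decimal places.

Field L=11, F=5: +11·20° lon, +5·10° lat → SW at lon 40°, lat -40°.
Square 3, 6: +3·2° lon, +6·1° lat → SW at lon 46°, lat -34°.
Subsquare h=7, s=18: +7·0.0833333° lon, +18·0.0416667° lat → SW at lon 46.5833°, lat -33.25°.
Extended square 4, 2: +4·0.00833333° lon, +2·0.00416667° lat → SW at lon 46.6167°, lat -33.2417°.
Cell spans 0.00833333° lon × 0.00416667° lat.
south 33.24167° S, north 33.23750° S.

33.24167° S, 33.23750° S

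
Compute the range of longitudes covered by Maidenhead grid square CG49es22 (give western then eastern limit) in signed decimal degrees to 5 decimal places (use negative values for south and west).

-131.65000, -131.64167

Field C=2, G=6: +2·20° lon, +6·10° lat → SW at lon -140°, lat -30°.
Square 4, 9: +4·2° lon, +9·1° lat → SW at lon -132°, lat -21°.
Subsquare e=4, s=18: +4·0.0833333° lon, +18·0.0416667° lat → SW at lon -131.667°, lat -20.25°.
Extended square 2, 2: +2·0.00833333° lon, +2·0.00416667° lat → SW at lon -131.65°, lat -20.2417°.
Cell spans 0.00833333° lon × 0.00416667° lat.
west -131.65000, east -131.64167.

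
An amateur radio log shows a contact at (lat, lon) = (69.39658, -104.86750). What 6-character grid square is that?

Add 180° to longitude and 90° to latitude: 75.1325, 159.3966.
Field (20°×10°, letters A–R): lon ⌊75.1325/20⌋ = 3 → D; lat ⌊159.3966/10⌋ = 15 → P.
Square (2°×1°, digits 0–9): lon ⌊15.1325/2⌋ = 7; lat ⌊9.3966/1⌋ = 9.
Subsquare (5′×2.5′, letters a–x): lon ⌊1.1325/0.0833333⌋ = 13 → n; lat ⌊0.3966/0.0416667⌋ = 9 → j.

DP79nj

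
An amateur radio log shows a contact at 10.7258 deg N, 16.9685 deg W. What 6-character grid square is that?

Offset from 180°W / 90°S: lon 163.0315°, lat 100.7258°.
Field: 163.0315/20 → 8 → I, 100.7258/10 → 10 → K; chars IK.
Square: 3.0315/2 → 1, 0.7258/1 → 0; chars 10.
Subsquare: 1.0315/0.0833333 → 12 → m, 0.7258/0.0416667 → 17 → r; chars mr.

IK10mr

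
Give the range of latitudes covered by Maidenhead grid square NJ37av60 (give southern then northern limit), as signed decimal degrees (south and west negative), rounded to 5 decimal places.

7.87500, 7.87917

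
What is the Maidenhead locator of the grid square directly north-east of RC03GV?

Longitude subsquare g = 6; +1 → 7 = h.
Latitude subsquare v = 21; +1 → 22 = w.

RC03hw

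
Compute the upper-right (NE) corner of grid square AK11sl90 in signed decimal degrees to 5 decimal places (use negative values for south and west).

11.46250, -176.41667

Field A=0, K=10: +0·20° lon, +10·10° lat → SW at lon -180°, lat 10°.
Square 1, 1: +1·2° lon, +1·1° lat → SW at lon -178°, lat 11°.
Subsquare s=18, l=11: +18·0.0833333° lon, +11·0.0416667° lat → SW at lon -176.5°, lat 11.4583°.
Extended square 9, 0: +9·0.00833333° lon, +0·0.00416667° lat → SW at lon -176.425°, lat 11.4583°.
Cell spans 0.00833333° lon × 0.00416667° lat. NE corner is SW corner plus one full cell.
latitude 11.46250, longitude -176.41667.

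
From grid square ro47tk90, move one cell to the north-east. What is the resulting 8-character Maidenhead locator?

RO47uk01

Longitude extended square 9; +1 → 10, wraps to 0, carry into subsquare.
Longitude subsquare t = 19; +1 → 20 = u.
Latitude extended square 0; +1 → 1.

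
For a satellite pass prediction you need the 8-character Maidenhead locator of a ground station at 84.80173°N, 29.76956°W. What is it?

HR54ct72

Add 180° to longitude and 90° to latitude: 150.23044, 174.80173.
Field: lon ⌊150.23044/20⌋ = 7 → H; lat ⌊174.80173/10⌋ = 17 → R.
Square: lon ⌊10.23044/2⌋ = 5; lat ⌊4.80173/1⌋ = 4.
Subsquare: lon ⌊0.23044/0.0833333⌋ = 2 → c; lat ⌊0.80173/0.0416667⌋ = 19 → t.
Extended square: lon ⌊0.06377/0.00833333⌋ = 7; lat ⌊0.01006/0.00416667⌋ = 2.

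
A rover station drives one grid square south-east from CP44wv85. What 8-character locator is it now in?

CP44wv94

Longitude extended square 8; +1 → 9.
Latitude extended square 5; −1 → 4.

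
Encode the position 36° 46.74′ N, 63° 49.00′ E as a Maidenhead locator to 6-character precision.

Offset from 180°W / 90°S: lon 243.8167°, lat 126.7790°.
Field: 243.8167/20 → 12 → M, 126.7790/10 → 12 → M; chars MM.
Square: 3.8167/2 → 1, 6.7790/1 → 6; chars 16.
Subsquare: 1.8167/0.0833333 → 21 → v, 0.7790/0.0416667 → 18 → s; chars vs.

MM16vs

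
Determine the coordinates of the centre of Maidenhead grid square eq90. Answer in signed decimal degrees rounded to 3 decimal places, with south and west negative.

Field E=4, Q=16: +4·20° lon, +16·10° lat → SW at lon -100°, lat 70°.
Square 9, 0: +9·2° lon, +0·1° lat → SW at lon -82°, lat 70°.
Cell spans 2° lon × 1° lat. Centre is SW corner plus half of each.
latitude 70.500, longitude -81.000.

70.500, -81.000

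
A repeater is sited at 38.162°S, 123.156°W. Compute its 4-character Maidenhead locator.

CF81

Offset from 180°W / 90°S: lon 56.84°, lat 51.84°.
Field: lon ⌊56.84/20⌋ = 2 → C; lat ⌊51.84/10⌋ = 5 → F.
Square: lon ⌊16.84/2⌋ = 8; lat ⌊1.84/1⌋ = 1.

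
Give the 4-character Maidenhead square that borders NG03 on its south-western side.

MG92

Longitude square 0; −1 → -1, wraps to 9, carry into field.
Longitude field N = 13; −1 → 12 = M.
Latitude square 3; −1 → 2.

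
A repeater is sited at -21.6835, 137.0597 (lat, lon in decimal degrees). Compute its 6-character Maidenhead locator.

Offset from 180°W / 90°S: lon 317.0597°, lat 68.3165°.
Field (20°×10°, letters A–R): 317.0597/20 → 15 → P, 68.3165/10 → 6 → G; chars PG.
Square (2°×1°, digits 0–9): 17.0597/2 → 8, 8.3165/1 → 8; chars 88.
Subsquare (5′×2.5′, letters a–x): 1.0597/0.0833333 → 12 → m, 0.3165/0.0416667 → 7 → h; chars mh.

PG88mh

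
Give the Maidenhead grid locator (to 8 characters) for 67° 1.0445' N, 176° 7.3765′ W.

AP17wa54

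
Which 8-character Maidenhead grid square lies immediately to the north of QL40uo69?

QL40up60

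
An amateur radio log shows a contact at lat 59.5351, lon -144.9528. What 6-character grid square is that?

Offset from 180°W / 90°S: lon 35.0472°, lat 149.5351°.
Field (20°×10°, letters A–R): lon ⌊35.0472/20⌋ = 1 → B; lat ⌊149.5351/10⌋ = 14 → O.
Square (2°×1°, digits 0–9): lon ⌊15.0472/2⌋ = 7; lat ⌊9.5351/1⌋ = 9.
Subsquare (5′×2.5′, letters a–x): lon ⌊1.0472/0.0833333⌋ = 12 → m; lat ⌊0.5351/0.0416667⌋ = 12 → m.

BO79mm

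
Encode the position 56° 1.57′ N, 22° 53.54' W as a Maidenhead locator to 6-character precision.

HO86na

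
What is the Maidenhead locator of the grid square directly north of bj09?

BK00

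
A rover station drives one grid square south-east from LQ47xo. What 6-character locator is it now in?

LQ57an

Longitude subsquare x = 23; +1 → 24, wraps to 0 = a, carry into square.
Longitude square 4; +1 → 5.
Latitude subsquare o = 14; −1 → 13 = n.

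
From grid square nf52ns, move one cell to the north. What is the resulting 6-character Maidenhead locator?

NF52nt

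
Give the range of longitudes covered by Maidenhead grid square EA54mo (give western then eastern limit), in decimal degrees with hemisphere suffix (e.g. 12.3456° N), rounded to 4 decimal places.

89.0000° W, 88.9167° W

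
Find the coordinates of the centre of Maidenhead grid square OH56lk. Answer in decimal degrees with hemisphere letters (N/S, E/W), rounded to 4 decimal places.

Field O=14, H=7: +14·20° lon, +7·10° lat → SW at lon 100°, lat -20°.
Square 5, 6: +5·2° lon, +6·1° lat → SW at lon 110°, lat -14°.
Subsquare l=11, k=10: +11·0.0833333° lon, +10·0.0416667° lat → SW at lon 110.917°, lat -13.5833°.
Cell spans 0.0833333° lon × 0.0416667° lat. Centre is SW corner plus half of each.
latitude 13.5625° S, longitude 110.9583° E.

13.5625° S, 110.9583° E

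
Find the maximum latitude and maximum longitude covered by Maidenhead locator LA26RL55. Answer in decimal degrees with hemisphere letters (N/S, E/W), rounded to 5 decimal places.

Field L=11, A=0: +11·20° lon, +0·10° lat → SW at lon 40°, lat -90°.
Square 2, 6: +2·2° lon, +6·1° lat → SW at lon 44°, lat -84°.
Subsquare r=17, l=11: +17·0.0833333° lon, +11·0.0416667° lat → SW at lon 45.4167°, lat -83.5417°.
Extended square 5, 5: +5·0.00833333° lon, +5·0.00416667° lat → SW at lon 45.4583°, lat -83.5208°.
Cell spans 0.00833333° lon × 0.00416667° lat. NE corner is SW corner plus one full cell.
latitude 83.51667° S, longitude 45.46667° E.

83.51667° S, 45.46667° E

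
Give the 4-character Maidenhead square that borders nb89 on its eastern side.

Longitude square 8; +1 → 9.
The latitude characters are unchanged.

NB99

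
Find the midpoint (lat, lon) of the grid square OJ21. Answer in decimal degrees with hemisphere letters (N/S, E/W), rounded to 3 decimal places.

1.500° N, 105.000° E

Field O=14, J=9: +14·20° lon, +9·10° lat → SW at lon 100°, lat 0°.
Square 2, 1: +2·2° lon, +1·1° lat → SW at lon 104°, lat 1°.
Cell spans 2° lon × 1° lat. Centre is SW corner plus half of each.
latitude 1.500° N, longitude 105.000° E.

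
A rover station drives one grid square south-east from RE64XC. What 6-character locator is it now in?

Longitude subsquare x = 23; +1 → 24, wraps to 0 = a, carry into square.
Longitude square 6; +1 → 7.
Latitude subsquare c = 2; −1 → 1 = b.

RE74ab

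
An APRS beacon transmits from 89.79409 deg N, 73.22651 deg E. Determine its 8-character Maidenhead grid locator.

MR69ot70

Add 180° to longitude and 90° to latitude: 253.22651, 179.79409.
Field: 253.22651/20 → 12 → M, 179.79409/10 → 17 → R; chars MR.
Square: 13.22651/2 → 6, 9.79409/1 → 9; chars 69.
Subsquare: 1.22651/0.0833333 → 14 → o, 0.79409/0.0416667 → 19 → t; chars ot.
Extended square: 0.05984/0.00833333 → 7, 0.00242/0.00416667 → 0; chars 70.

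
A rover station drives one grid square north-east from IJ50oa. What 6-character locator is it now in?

IJ50pb

Longitude subsquare o = 14; +1 → 15 = p.
Latitude subsquare a = 0; +1 → 1 = b.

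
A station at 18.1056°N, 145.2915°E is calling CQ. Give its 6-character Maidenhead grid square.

Offset from 180°W / 90°S: lon 325.2915°, lat 108.1056°.
Field: lon ⌊325.2915/20⌋ = 16 → Q; lat ⌊108.1056/10⌋ = 10 → K.
Square: lon ⌊5.2915/2⌋ = 2; lat ⌊8.1056/1⌋ = 8.
Subsquare: lon ⌊1.2915/0.0833333⌋ = 15 → p; lat ⌊0.1056/0.0416667⌋ = 2 → c.

QK28pc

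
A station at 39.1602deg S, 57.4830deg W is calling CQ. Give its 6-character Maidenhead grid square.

Offset from 180°W / 90°S: lon 122.5170°, lat 50.8398°.
Field: 122.5170/20 → 6 → G, 50.8398/10 → 5 → F; chars GF.
Square: 2.5170/2 → 1, 0.8398/1 → 0; chars 10.
Subsquare: 0.5170/0.0833333 → 6 → g, 0.8398/0.0416667 → 20 → u; chars gu.

GF10gu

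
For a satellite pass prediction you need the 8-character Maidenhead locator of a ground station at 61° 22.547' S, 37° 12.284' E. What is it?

Add 180° to longitude and 90° to latitude: 217.20473, 28.62422.
Field: lon ⌊217.20473/20⌋ = 10 → K; lat ⌊28.62422/10⌋ = 2 → C.
Square: lon ⌊17.20473/2⌋ = 8; lat ⌊8.62422/1⌋ = 8.
Subsquare: lon ⌊1.20473/0.0833333⌋ = 14 → o; lat ⌊0.62422/0.0416667⌋ = 14 → o.
Extended square: lon ⌊0.03807/0.00833333⌋ = 4; lat ⌊0.04088/0.00416667⌋ = 9.

KC88oo49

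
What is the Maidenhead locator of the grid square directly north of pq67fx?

Latitude subsquare x = 23; +1 → 24, wraps to 0 = a, carry into square.
Latitude square 7; +1 → 8.
The longitude characters are unchanged.

PQ68fa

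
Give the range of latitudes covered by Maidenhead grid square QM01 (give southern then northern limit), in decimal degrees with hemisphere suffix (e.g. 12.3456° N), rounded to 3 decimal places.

Field Q=16, M=12: +16·20° lon, +12·10° lat → SW at lon 140°, lat 30°.
Square 0, 1: +0·2° lon, +1·1° lat → SW at lon 140°, lat 31°.
Cell spans 2° lon × 1° lat.
south 31.000° N, north 32.000° N.

31.000° N, 32.000° N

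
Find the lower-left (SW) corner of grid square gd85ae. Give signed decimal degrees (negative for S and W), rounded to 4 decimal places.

-54.8333, -44.0000

Field G=6, D=3: +6·20° lon, +3·10° lat → SW at lon -60°, lat -60°.
Square 8, 5: +8·2° lon, +5·1° lat → SW at lon -44°, lat -55°.
Subsquare a=0, e=4: +0·0.0833333° lon, +4·0.0416667° lat → SW at lon -44°, lat -54.8333°.
latitude -54.8333, longitude -44.0000.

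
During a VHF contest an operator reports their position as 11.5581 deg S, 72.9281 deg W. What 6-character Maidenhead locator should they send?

FH38mk

Add 180° to longitude and 90° to latitude: 107.0719, 78.4419.
Field: lon ⌊107.0719/20⌋ = 5 → F; lat ⌊78.4419/10⌋ = 7 → H.
Square: lon ⌊7.0719/2⌋ = 3; lat ⌊8.4419/1⌋ = 8.
Subsquare: lon ⌊1.0719/0.0833333⌋ = 12 → m; lat ⌊0.4419/0.0416667⌋ = 10 → k.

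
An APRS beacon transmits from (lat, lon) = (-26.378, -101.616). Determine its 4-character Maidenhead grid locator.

DG93

Shift to the Maidenhead origin (180°W, 90°S): lon 78.38, lat 63.62.
Field: lon ⌊78.38/20⌋ = 3 → D; lat ⌊63.62/10⌋ = 6 → G.
Square: lon ⌊18.38/2⌋ = 9; lat ⌊3.62/1⌋ = 3.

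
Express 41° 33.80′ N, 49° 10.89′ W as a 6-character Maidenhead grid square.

GN51jn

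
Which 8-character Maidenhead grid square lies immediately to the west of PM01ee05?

PM01de95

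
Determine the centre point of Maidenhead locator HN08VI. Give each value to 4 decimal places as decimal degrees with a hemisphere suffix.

48.3542° N, 38.2083° W

Field H=7, N=13: +7·20° lon, +13·10° lat → SW at lon -40°, lat 40°.
Square 0, 8: +0·2° lon, +8·1° lat → SW at lon -40°, lat 48°.
Subsquare v=21, i=8: +21·0.0833333° lon, +8·0.0416667° lat → SW at lon -38.25°, lat 48.3333°.
Cell spans 0.0833333° lon × 0.0416667° lat. Centre is SW corner plus half of each.
latitude 48.3542° N, longitude 38.2083° W.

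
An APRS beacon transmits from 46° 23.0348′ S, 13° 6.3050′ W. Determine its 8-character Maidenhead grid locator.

IE33ko77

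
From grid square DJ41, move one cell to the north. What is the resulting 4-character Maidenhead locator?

DJ42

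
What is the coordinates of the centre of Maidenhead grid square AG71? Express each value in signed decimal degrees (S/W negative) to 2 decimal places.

Field A=0, G=6: +0·20° lon, +6·10° lat → SW at lon -180°, lat -30°.
Square 7, 1: +7·2° lon, +1·1° lat → SW at lon -166°, lat -29°.
Cell spans 2° lon × 1° lat. Centre is SW corner plus half of each.
latitude -28.50, longitude -165.00.

-28.50, -165.00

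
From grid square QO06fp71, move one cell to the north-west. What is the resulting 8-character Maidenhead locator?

QO06fp62

Longitude extended square 7; −1 → 6.
Latitude extended square 1; +1 → 2.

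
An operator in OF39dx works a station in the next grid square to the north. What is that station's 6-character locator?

Latitude subsquare x = 23; +1 → 24, wraps to 0 = a, carry into square.
Latitude square 9; +1 → 10, wraps to 0, carry into field.
Latitude field F = 5; +1 → 6 = G.
The longitude characters are unchanged.

OG30da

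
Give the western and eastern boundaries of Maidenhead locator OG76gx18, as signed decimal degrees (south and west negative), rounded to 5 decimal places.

114.50833, 114.51667

Field O=14, G=6: +14·20° lon, +6·10° lat → SW at lon 100°, lat -30°.
Square 7, 6: +7·2° lon, +6·1° lat → SW at lon 114°, lat -24°.
Subsquare g=6, x=23: +6·0.0833333° lon, +23·0.0416667° lat → SW at lon 114.5°, lat -23.0417°.
Extended square 1, 8: +1·0.00833333° lon, +8·0.00416667° lat → SW at lon 114.508°, lat -23.0083°.
Cell spans 0.00833333° lon × 0.00416667° lat.
west 114.50833, east 114.51667.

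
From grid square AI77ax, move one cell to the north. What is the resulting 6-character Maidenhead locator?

AI78aa

Latitude subsquare x = 23; +1 → 24, wraps to 0 = a, carry into square.
Latitude square 7; +1 → 8.
The longitude characters are unchanged.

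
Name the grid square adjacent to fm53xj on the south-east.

FM63ai

Longitude subsquare x = 23; +1 → 24, wraps to 0 = a, carry into square.
Longitude square 5; +1 → 6.
Latitude subsquare j = 9; −1 → 8 = i.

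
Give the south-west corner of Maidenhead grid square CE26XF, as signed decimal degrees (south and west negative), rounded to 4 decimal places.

-43.7917, -134.0833

Field C=2, E=4: +2·20° lon, +4·10° lat → SW at lon -140°, lat -50°.
Square 2, 6: +2·2° lon, +6·1° lat → SW at lon -136°, lat -44°.
Subsquare x=23, f=5: +23·0.0833333° lon, +5·0.0416667° lat → SW at lon -134.083°, lat -43.7917°.
latitude -43.7917, longitude -134.0833.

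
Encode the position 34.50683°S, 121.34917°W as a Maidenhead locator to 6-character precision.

Add 180° to longitude and 90° to latitude: 58.6508, 55.4932.
Field (20°×10°, letters A–R): 58.6508/20 → 2 → C, 55.4932/10 → 5 → F; chars CF.
Square (2°×1°, digits 0–9): 18.6508/2 → 9, 5.4932/1 → 5; chars 95.
Subsquare (5′×2.5′, letters a–x): 0.6508/0.0833333 → 7 → h, 0.4932/0.0416667 → 11 → l; chars hl.

CF95hl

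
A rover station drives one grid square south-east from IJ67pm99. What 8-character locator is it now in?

Longitude extended square 9; +1 → 10, wraps to 0, carry into subsquare.
Longitude subsquare p = 15; +1 → 16 = q.
Latitude extended square 9; −1 → 8.

IJ67qm08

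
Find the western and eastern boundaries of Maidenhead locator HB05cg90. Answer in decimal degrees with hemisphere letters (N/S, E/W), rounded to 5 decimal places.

39.75833° W, 39.75000° W

Field H=7, B=1: +7·20° lon, +1·10° lat → SW at lon -40°, lat -80°.
Square 0, 5: +0·2° lon, +5·1° lat → SW at lon -40°, lat -75°.
Subsquare c=2, g=6: +2·0.0833333° lon, +6·0.0416667° lat → SW at lon -39.8333°, lat -74.75°.
Extended square 9, 0: +9·0.00833333° lon, +0·0.00416667° lat → SW at lon -39.7583°, lat -74.75°.
Cell spans 0.00833333° lon × 0.00416667° lat.
west 39.75833° W, east 39.75000° W.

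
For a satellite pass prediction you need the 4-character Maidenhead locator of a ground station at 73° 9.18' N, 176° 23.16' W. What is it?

AQ13

Offset from 180°W / 90°S: lon 3.61°, lat 163.15°.
Field: 3.61/20 → 0 → A, 163.15/10 → 16 → Q; chars AQ.
Square: 3.61/2 → 1, 3.15/1 → 3; chars 13.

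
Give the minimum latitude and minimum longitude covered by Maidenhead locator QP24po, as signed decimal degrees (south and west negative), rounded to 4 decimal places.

64.5833, 145.2500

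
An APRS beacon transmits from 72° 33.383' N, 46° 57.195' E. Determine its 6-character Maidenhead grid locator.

Add 180° to longitude and 90° to latitude: 226.9532, 162.5564.
Field (20°×10°, letters A–R): 226.9532/20 → 11 → L, 162.5564/10 → 16 → Q; chars LQ.
Square (2°×1°, digits 0–9): 6.9532/2 → 3, 2.5564/1 → 2; chars 32.
Subsquare (5′×2.5′, letters a–x): 0.9532/0.0833333 → 11 → l, 0.5564/0.0416667 → 13 → n; chars ln.

LQ32ln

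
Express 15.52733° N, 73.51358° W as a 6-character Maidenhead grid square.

FK35fm

Shift to the Maidenhead origin (180°W, 90°S): lon 106.4864, lat 105.5273.
Field: 106.4864/20 → 5 → F, 105.5273/10 → 10 → K; chars FK.
Square: 6.4864/2 → 3, 5.5273/1 → 5; chars 35.
Subsquare: 0.4864/0.0833333 → 5 → f, 0.5273/0.0416667 → 12 → m; chars fm.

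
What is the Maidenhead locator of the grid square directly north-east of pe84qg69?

Longitude extended square 6; +1 → 7.
Latitude extended square 9; +1 → 10, wraps to 0, carry into subsquare.
Latitude subsquare g = 6; +1 → 7 = h.

PE84qh70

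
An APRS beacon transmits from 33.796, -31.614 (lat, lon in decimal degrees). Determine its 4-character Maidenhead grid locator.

Shift to the Maidenhead origin (180°W, 90°S): lon 148.39, lat 123.80.
Field: 148.39/20 → 7 → H, 123.80/10 → 12 → M; chars HM.
Square: 8.39/2 → 4, 3.80/1 → 3; chars 43.

HM43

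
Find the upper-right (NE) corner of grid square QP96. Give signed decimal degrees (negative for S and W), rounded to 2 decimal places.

67.00, 160.00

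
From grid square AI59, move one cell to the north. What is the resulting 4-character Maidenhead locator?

Latitude square 9; +1 → 10, wraps to 0, carry into field.
Latitude field I = 8; +1 → 9 = J.
The longitude characters are unchanged.

AJ50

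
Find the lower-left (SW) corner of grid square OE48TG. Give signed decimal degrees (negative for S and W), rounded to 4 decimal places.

Field O=14, E=4: +14·20° lon, +4·10° lat → SW at lon 100°, lat -50°.
Square 4, 8: +4·2° lon, +8·1° lat → SW at lon 108°, lat -42°.
Subsquare t=19, g=6: +19·0.0833333° lon, +6·0.0416667° lat → SW at lon 109.583°, lat -41.75°.
latitude -41.7500, longitude 109.5833.

-41.7500, 109.5833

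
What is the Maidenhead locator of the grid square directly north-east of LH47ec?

LH47fd

Longitude subsquare e = 4; +1 → 5 = f.
Latitude subsquare c = 2; +1 → 3 = d.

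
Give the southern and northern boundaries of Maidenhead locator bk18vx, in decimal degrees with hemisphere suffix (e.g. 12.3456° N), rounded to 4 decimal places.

Field B=1, K=10: +1·20° lon, +10·10° lat → SW at lon -160°, lat 10°.
Square 1, 8: +1·2° lon, +8·1° lat → SW at lon -158°, lat 18°.
Subsquare v=21, x=23: +21·0.0833333° lon, +23·0.0416667° lat → SW at lon -156.25°, lat 18.9583°.
Cell spans 0.0833333° lon × 0.0416667° lat.
south 18.9583° N, north 19.0000° N.

18.9583° N, 19.0000° N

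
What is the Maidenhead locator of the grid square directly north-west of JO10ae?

Longitude subsquare a = 0; −1 → -1, wraps to 23 = x, carry into square.
Longitude square 1; −1 → 0.
Latitude subsquare e = 4; +1 → 5 = f.

JO00xf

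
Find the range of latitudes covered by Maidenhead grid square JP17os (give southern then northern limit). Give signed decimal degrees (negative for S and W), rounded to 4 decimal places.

Field J=9, P=15: +9·20° lon, +15·10° lat → SW at lon 0°, lat 60°.
Square 1, 7: +1·2° lon, +7·1° lat → SW at lon 2°, lat 67°.
Subsquare o=14, s=18: +14·0.0833333° lon, +18·0.0416667° lat → SW at lon 3.16667°, lat 67.75°.
Cell spans 0.0833333° lon × 0.0416667° lat.
south 67.7500, north 67.7917.

67.7500, 67.7917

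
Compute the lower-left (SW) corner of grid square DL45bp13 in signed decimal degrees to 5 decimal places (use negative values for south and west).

25.63750, -111.90833

Field D=3, L=11: +3·20° lon, +11·10° lat → SW at lon -120°, lat 20°.
Square 4, 5: +4·2° lon, +5·1° lat → SW at lon -112°, lat 25°.
Subsquare b=1, p=15: +1·0.0833333° lon, +15·0.0416667° lat → SW at lon -111.917°, lat 25.625°.
Extended square 1, 3: +1·0.00833333° lon, +3·0.00416667° lat → SW at lon -111.908°, lat 25.6375°.
latitude 25.63750, longitude -111.90833.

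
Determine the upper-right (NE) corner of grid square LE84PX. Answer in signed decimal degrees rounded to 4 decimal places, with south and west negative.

Field L=11, E=4: +11·20° lon, +4·10° lat → SW at lon 40°, lat -50°.
Square 8, 4: +8·2° lon, +4·1° lat → SW at lon 56°, lat -46°.
Subsquare p=15, x=23: +15·0.0833333° lon, +23·0.0416667° lat → SW at lon 57.25°, lat -45.0417°.
Cell spans 0.0833333° lon × 0.0416667° lat. NE corner is SW corner plus one full cell.
latitude -45.0000, longitude 57.3333.

-45.0000, 57.3333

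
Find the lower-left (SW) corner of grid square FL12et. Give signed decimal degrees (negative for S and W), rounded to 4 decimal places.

22.7917, -77.6667

Field F=5, L=11: +5·20° lon, +11·10° lat → SW at lon -80°, lat 20°.
Square 1, 2: +1·2° lon, +2·1° lat → SW at lon -78°, lat 22°.
Subsquare e=4, t=19: +4·0.0833333° lon, +19·0.0416667° lat → SW at lon -77.6667°, lat 22.7917°.
latitude 22.7917, longitude -77.6667.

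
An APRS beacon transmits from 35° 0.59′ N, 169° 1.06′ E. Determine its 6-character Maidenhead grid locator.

Add 180° to longitude and 90° to latitude: 349.0177, 125.0098.
Field (20°×10°, letters A–R): 349.0177/20 → 17 → R, 125.0098/10 → 12 → M; chars RM.
Square (2°×1°, digits 0–9): 9.0177/2 → 4, 5.0098/1 → 5; chars 45.
Subsquare (5′×2.5′, letters a–x): 1.0177/0.0833333 → 12 → m, 0.0098/0.0416667 → 0 → a; chars ma.

RM45ma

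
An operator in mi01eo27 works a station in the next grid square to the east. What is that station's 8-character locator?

MI01eo37

Longitude extended square 2; +1 → 3.
The latitude characters are unchanged.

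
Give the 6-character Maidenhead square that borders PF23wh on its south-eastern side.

Longitude subsquare w = 22; +1 → 23 = x.
Latitude subsquare h = 7; −1 → 6 = g.

PF23xg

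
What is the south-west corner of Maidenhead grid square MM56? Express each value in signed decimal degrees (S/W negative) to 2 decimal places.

36.00, 70.00

Field M=12, M=12: +12·20° lon, +12·10° lat → SW at lon 60°, lat 30°.
Square 5, 6: +5·2° lon, +6·1° lat → SW at lon 70°, lat 36°.
latitude 36.00, longitude 70.00.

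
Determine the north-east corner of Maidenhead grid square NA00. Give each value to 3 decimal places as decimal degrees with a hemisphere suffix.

89.000° S, 82.000° E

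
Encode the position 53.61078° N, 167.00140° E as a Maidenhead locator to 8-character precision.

Shift to the Maidenhead origin (180°W, 90°S): lon 347.00140, lat 143.61078.
Field: 347.00140/20 → 17 → R, 143.61078/10 → 14 → O; chars RO.
Square: 7.00140/2 → 3, 3.61078/1 → 3; chars 33.
Subsquare: 1.00140/0.0833333 → 12 → m, 0.61078/0.0416667 → 14 → o; chars mo.
Extended square: 0.00140/0.00833333 → 0, 0.02745/0.00416667 → 6; chars 06.

RO33mo06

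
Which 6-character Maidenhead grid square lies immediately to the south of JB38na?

JB37nx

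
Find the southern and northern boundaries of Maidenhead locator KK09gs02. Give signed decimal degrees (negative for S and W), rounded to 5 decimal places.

19.75833, 19.76250

Field K=10, K=10: +10·20° lon, +10·10° lat → SW at lon 20°, lat 10°.
Square 0, 9: +0·2° lon, +9·1° lat → SW at lon 20°, lat 19°.
Subsquare g=6, s=18: +6·0.0833333° lon, +18·0.0416667° lat → SW at lon 20.5°, lat 19.75°.
Extended square 0, 2: +0·0.00833333° lon, +2·0.00416667° lat → SW at lon 20.5°, lat 19.7583°.
Cell spans 0.00833333° lon × 0.00416667° lat.
south 19.75833, north 19.76250.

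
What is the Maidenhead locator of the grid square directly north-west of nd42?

Longitude square 4; −1 → 3.
Latitude square 2; +1 → 3.

ND33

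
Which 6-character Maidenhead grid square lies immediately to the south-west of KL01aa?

Longitude subsquare a = 0; −1 → -1, wraps to 23 = x, carry into square.
Longitude square 0; −1 → -1, wraps to 9, carry into field.
Longitude field K = 10; −1 → 9 = J.
Latitude subsquare a = 0; −1 → -1, wraps to 23 = x, carry into square.
Latitude square 1; −1 → 0.

JL90xx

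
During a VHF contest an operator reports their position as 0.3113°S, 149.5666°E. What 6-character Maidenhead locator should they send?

QI49sq

Shift to the Maidenhead origin (180°W, 90°S): lon 329.5666, lat 89.6887.
Field: 329.5666/20 → 16 → Q, 89.6887/10 → 8 → I; chars QI.
Square: 9.5666/2 → 4, 9.6887/1 → 9; chars 49.
Subsquare: 1.5666/0.0833333 → 18 → s, 0.6887/0.0416667 → 16 → q; chars sq.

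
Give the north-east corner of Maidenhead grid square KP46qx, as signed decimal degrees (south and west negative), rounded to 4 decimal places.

Field K=10, P=15: +10·20° lon, +15·10° lat → SW at lon 20°, lat 60°.
Square 4, 6: +4·2° lon, +6·1° lat → SW at lon 28°, lat 66°.
Subsquare q=16, x=23: +16·0.0833333° lon, +23·0.0416667° lat → SW at lon 29.3333°, lat 66.9583°.
Cell spans 0.0833333° lon × 0.0416667° lat. NE corner is SW corner plus one full cell.
latitude 67.0000, longitude 29.4167.

67.0000, 29.4167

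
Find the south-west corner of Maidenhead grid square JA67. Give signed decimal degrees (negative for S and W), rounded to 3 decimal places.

-83.000, 12.000

Field J=9, A=0: +9·20° lon, +0·10° lat → SW at lon 0°, lat -90°.
Square 6, 7: +6·2° lon, +7·1° lat → SW at lon 12°, lat -83°.
latitude -83.000, longitude 12.000.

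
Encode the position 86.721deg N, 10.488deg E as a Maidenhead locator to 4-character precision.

JR56

Offset from 180°W / 90°S: lon 190.49°, lat 176.72°.
Field: 190.49/20 → 9 → J, 176.72/10 → 17 → R; chars JR.
Square: 10.49/2 → 5, 6.72/1 → 6; chars 56.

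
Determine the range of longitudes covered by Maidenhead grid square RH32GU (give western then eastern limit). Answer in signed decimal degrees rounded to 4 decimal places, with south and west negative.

166.5000, 166.5833

Field R=17, H=7: +17·20° lon, +7·10° lat → SW at lon 160°, lat -20°.
Square 3, 2: +3·2° lon, +2·1° lat → SW at lon 166°, lat -18°.
Subsquare g=6, u=20: +6·0.0833333° lon, +20·0.0416667° lat → SW at lon 166.5°, lat -17.1667°.
Cell spans 0.0833333° lon × 0.0416667° lat.
west 166.5000, east 166.5833.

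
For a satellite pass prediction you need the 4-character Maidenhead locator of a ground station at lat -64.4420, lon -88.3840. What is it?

EC55

Shift to the Maidenhead origin (180°W, 90°S): lon 91.62, lat 25.56.
Field (20°×10°, letters A–R): 91.62/20 → 4 → E, 25.56/10 → 2 → C; chars EC.
Square (2°×1°, digits 0–9): 11.62/2 → 5, 5.56/1 → 5; chars 55.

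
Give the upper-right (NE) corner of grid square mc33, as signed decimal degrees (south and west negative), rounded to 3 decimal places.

-66.000, 68.000

Field M=12, C=2: +12·20° lon, +2·10° lat → SW at lon 60°, lat -70°.
Square 3, 3: +3·2° lon, +3·1° lat → SW at lon 66°, lat -67°.
Cell spans 2° lon × 1° lat. NE corner is SW corner plus one full cell.
latitude -66.000, longitude 68.000.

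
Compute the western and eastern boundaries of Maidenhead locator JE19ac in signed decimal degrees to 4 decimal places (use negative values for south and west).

2.0000, 2.0833

Field J=9, E=4: +9·20° lon, +4·10° lat → SW at lon 0°, lat -50°.
Square 1, 9: +1·2° lon, +9·1° lat → SW at lon 2°, lat -41°.
Subsquare a=0, c=2: +0·0.0833333° lon, +2·0.0416667° lat → SW at lon 2°, lat -40.9167°.
Cell spans 0.0833333° lon × 0.0416667° lat.
west 2.0000, east 2.0833.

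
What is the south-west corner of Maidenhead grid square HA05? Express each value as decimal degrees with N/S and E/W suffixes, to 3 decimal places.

85.000° S, 40.000° W

Field H=7, A=0: +7·20° lon, +0·10° lat → SW at lon -40°, lat -90°.
Square 0, 5: +0·2° lon, +5·1° lat → SW at lon -40°, lat -85°.
latitude 85.000° S, longitude 40.000° W.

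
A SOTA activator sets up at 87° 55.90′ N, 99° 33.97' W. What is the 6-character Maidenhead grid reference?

Shift to the Maidenhead origin (180°W, 90°S): lon 80.4338, lat 177.9317.
Field (20°×10°, letters A–R): 80.4338/20 → 4 → E, 177.9317/10 → 17 → R; chars ER.
Square (2°×1°, digits 0–9): 0.4338/2 → 0, 7.9317/1 → 7; chars 07.
Subsquare (5′×2.5′, letters a–x): 0.4338/0.0833333 → 5 → f, 0.9317/0.0416667 → 22 → w; chars fw.

ER07fw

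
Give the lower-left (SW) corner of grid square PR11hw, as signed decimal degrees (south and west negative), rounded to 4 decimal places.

81.9167, 122.5833

Field P=15, R=17: +15·20° lon, +17·10° lat → SW at lon 120°, lat 80°.
Square 1, 1: +1·2° lon, +1·1° lat → SW at lon 122°, lat 81°.
Subsquare h=7, w=22: +7·0.0833333° lon, +22·0.0416667° lat → SW at lon 122.583°, lat 81.9167°.
latitude 81.9167, longitude 122.5833.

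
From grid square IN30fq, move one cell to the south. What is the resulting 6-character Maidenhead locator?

IN30fp

Latitude subsquare q = 16; −1 → 15 = p.
The longitude characters are unchanged.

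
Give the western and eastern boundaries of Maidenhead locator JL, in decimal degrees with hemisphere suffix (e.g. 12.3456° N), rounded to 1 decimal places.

0.0° E, 20.0° E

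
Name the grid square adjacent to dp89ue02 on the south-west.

DP89te91

Longitude extended square 0; −1 → -1, wraps to 9, carry into subsquare.
Longitude subsquare u = 20; −1 → 19 = t.
Latitude extended square 2; −1 → 1.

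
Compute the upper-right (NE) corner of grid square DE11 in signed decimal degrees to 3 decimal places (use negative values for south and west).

-48.000, -116.000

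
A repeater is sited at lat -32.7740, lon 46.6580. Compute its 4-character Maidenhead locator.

Add 180° to longitude and 90° to latitude: 226.66, 57.23.
Field: lon ⌊226.66/20⌋ = 11 → L; lat ⌊57.23/10⌋ = 5 → F.
Square: lon ⌊6.66/2⌋ = 3; lat ⌊7.23/1⌋ = 7.

LF37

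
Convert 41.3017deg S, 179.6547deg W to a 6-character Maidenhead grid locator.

Add 180° to longitude and 90° to latitude: 0.3453, 48.6983.
Field (20°×10°, letters A–R): 0.3453/20 → 0 → A, 48.6983/10 → 4 → E; chars AE.
Square (2°×1°, digits 0–9): 0.3453/2 → 0, 8.6983/1 → 8; chars 08.
Subsquare (5′×2.5′, letters a–x): 0.3453/0.0833333 → 4 → e, 0.6983/0.0416667 → 16 → q; chars eq.

AE08eq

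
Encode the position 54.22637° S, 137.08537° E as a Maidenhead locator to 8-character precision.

PD85ns05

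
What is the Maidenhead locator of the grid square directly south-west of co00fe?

CO00ed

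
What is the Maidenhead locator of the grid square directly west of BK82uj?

BK82tj

Longitude subsquare u = 20; −1 → 19 = t.
The latitude characters are unchanged.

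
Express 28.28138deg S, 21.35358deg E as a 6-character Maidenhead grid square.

KG01qr

Add 180° to longitude and 90° to latitude: 201.3536, 61.7186.
Field: 201.3536/20 → 10 → K, 61.7186/10 → 6 → G; chars KG.
Square: 1.3536/2 → 0, 1.7186/1 → 1; chars 01.
Subsquare: 1.3536/0.0833333 → 16 → q, 0.7186/0.0416667 → 17 → r; chars qr.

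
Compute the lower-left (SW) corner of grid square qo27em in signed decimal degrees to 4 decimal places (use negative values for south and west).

Field Q=16, O=14: +16·20° lon, +14·10° lat → SW at lon 140°, lat 50°.
Square 2, 7: +2·2° lon, +7·1° lat → SW at lon 144°, lat 57°.
Subsquare e=4, m=12: +4·0.0833333° lon, +12·0.0416667° lat → SW at lon 144.333°, lat 57.5°.
latitude 57.5000, longitude 144.3333.

57.5000, 144.3333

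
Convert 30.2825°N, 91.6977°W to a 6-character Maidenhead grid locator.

EM40dg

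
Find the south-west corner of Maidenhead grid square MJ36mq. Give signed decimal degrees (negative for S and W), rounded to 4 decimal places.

6.6667, 67.0000

Field M=12, J=9: +12·20° lon, +9·10° lat → SW at lon 60°, lat 0°.
Square 3, 6: +3·2° lon, +6·1° lat → SW at lon 66°, lat 6°.
Subsquare m=12, q=16: +12·0.0833333° lon, +16·0.0416667° lat → SW at lon 67°, lat 6.66667°.
latitude 6.6667, longitude 67.0000.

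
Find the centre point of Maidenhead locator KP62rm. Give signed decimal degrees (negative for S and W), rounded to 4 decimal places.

62.5208, 33.4583

Field K=10, P=15: +10·20° lon, +15·10° lat → SW at lon 20°, lat 60°.
Square 6, 2: +6·2° lon, +2·1° lat → SW at lon 32°, lat 62°.
Subsquare r=17, m=12: +17·0.0833333° lon, +12·0.0416667° lat → SW at lon 33.4167°, lat 62.5°.
Cell spans 0.0833333° lon × 0.0416667° lat. Centre is SW corner plus half of each.
latitude 62.5208, longitude 33.4583.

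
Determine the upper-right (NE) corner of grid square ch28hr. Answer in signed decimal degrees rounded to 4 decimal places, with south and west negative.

Field C=2, H=7: +2·20° lon, +7·10° lat → SW at lon -140°, lat -20°.
Square 2, 8: +2·2° lon, +8·1° lat → SW at lon -136°, lat -12°.
Subsquare h=7, r=17: +7·0.0833333° lon, +17·0.0416667° lat → SW at lon -135.417°, lat -11.2917°.
Cell spans 0.0833333° lon × 0.0416667° lat. NE corner is SW corner plus one full cell.
latitude -11.2500, longitude -135.3333.

-11.2500, -135.3333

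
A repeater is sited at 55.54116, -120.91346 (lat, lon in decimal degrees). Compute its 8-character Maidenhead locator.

CO95nm09

Add 180° to longitude and 90° to latitude: 59.08654, 145.54116.
Field (20°×10°, letters A–R): 59.08654/20 → 2 → C, 145.54116/10 → 14 → O; chars CO.
Square (2°×1°, digits 0–9): 19.08654/2 → 9, 5.54116/1 → 5; chars 95.
Subsquare (5′×2.5′, letters a–x): 1.08654/0.0833333 → 13 → n, 0.54116/0.0416667 → 12 → m; chars nm.
Extended square (30″×15″, digits 0–9): 0.00321/0.00833333 → 0, 0.04116/0.00416667 → 9; chars 09.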